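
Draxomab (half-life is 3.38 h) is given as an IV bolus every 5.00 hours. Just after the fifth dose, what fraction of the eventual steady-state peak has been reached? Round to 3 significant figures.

k = ln 2 / 3.38 = 0.2051 h⁻¹
f_n = 1 − e^(−nkτ) = 1 − e^(−5 × 0.2051 × 5.00) = 1 − e^(−5.127) = 1 − 0.005935 ≈ 0.994

0.994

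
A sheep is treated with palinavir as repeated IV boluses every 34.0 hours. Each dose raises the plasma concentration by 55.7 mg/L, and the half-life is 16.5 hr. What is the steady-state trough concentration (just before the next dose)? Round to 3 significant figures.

k = ln 2 / 16.5 = 0.04201 hr⁻¹
Fraction remaining after one interval: e^(−kτ) = e^(−0.04201 × 34.0) = 0.2397
R = 1 / (1 − 0.2397) = 1.315
Css,max = 55.7 × 1.315 = 73.26 mg/L
Css,min = Css,max × e^(−kτ) = 73.26 × 0.2397 ≈ 17.6 mg/L

17.6 mg/L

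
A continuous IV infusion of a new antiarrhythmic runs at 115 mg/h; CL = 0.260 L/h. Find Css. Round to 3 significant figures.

Css = infusion rate / CL = 115 / 0.260 ≈ 442 mg/L

442 mg/L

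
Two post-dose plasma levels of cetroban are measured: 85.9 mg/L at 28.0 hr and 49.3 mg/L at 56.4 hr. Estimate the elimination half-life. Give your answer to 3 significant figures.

35.5 hours

k = ln(C₁/C₂) / (t₂ − t₁) = ln(85.9/49.3) / (56.4 − 28.0)
  = 0.5553 / 28.40 = 0.01955 hr⁻¹
t½ = ln 2 / k = ln 2 / 0.01955 ≈ 35.5 hours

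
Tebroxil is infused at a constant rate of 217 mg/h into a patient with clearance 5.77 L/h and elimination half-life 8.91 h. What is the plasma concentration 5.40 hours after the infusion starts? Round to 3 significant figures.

12.9 µg/mL

Css = rate / CL = 217 / 5.77 = 37.61 µg/mL
k = ln 2 / 8.91 = 0.07779 h⁻¹
C(t) = Css (1 − e^(−kt)) = 37.61 × (1 − e^(−0.4201)) = 37.61 × 0.3430 ≈ 12.9 µg/mL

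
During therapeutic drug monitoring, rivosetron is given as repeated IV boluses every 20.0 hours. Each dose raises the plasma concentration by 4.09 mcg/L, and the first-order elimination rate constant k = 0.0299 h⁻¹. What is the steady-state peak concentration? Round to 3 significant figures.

Fraction remaining after one interval: e^(−kτ) = e^(−0.02990 × 20.0) = 0.5499
R = 1 / (1 − 0.5499) = 2.222
Css,max = 4.09 × 2.222 ≈ 9.09 mcg/L

9.09 mcg/L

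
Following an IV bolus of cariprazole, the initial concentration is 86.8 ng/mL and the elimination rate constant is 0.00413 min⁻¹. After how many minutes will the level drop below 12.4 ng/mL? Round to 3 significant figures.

C(t) = C₀ e^(−kt)  ⇒  t = ln(C₀/C) / k
t = ln(86.8/12.4) / 0.004130 = 1.946 / 0.004130 ≈ 471 minutes

471 minutes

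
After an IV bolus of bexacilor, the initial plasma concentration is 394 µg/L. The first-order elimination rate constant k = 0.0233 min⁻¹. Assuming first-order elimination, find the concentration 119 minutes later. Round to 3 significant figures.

24.6 µg/L

C(t) = C₀ e^(−kt) = 394 × e^(−0.02330 × 119) = 394 × e^(−2.773) = 394 × 0.06249 ≈ 24.6 µg/L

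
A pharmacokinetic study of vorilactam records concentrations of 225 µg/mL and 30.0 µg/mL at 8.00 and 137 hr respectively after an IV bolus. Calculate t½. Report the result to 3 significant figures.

k = ln(C₁/C₂) / (t₂ − t₁) = ln(225/30.0) / (137 − 8.00)
  = 2.015 / 129.0 = 0.01562 hr⁻¹
t½ = ln 2 / k = ln 2 / 0.01562 ≈ 44.4 hours

44.4 hours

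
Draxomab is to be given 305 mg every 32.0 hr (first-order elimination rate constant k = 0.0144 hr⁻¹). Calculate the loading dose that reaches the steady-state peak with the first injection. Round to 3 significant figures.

826 mg

Accumulation ratio R = 1 / (1 − e^(−kτ)) = 1 / (1 − e^(−0.01440×32.0)) = 1 / (1 − 0.6308) = 2.708
Loading dose = maintenance dose × R = 305 × 2.708 ≈ 826 mg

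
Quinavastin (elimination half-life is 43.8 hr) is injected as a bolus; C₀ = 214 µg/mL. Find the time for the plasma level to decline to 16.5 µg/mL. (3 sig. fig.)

k = ln 2 / 43.8 = 0.01583 hr⁻¹
C(t) = C₀ e^(−kt)  ⇒  t = ln(C₀/C) / k
t = ln(214/16.5) / 0.01583 = 2.563 / 0.01583 ≈ 162 hours

162 hours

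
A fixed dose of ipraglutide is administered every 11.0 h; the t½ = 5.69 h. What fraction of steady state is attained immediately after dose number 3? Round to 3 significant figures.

k = ln 2 / 5.69 = 0.1218 h⁻¹
f_n = 1 − e^(−nkτ) = 1 − e^(−3 × 0.1218 × 11.0) = 1 − e^(−4.020) = 1 − 0.01795 ≈ 0.982

0.982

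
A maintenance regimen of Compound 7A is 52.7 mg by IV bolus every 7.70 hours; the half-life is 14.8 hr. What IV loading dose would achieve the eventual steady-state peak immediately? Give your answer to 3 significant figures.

k = ln 2 / 14.8 = 0.04683 hr⁻¹
Accumulation ratio R = 1 / (1 − e^(−kτ)) = 1 / (1 − e^(−0.04683×7.70)) = 1 / (1 − 0.6972) = 3.303
Loading dose = maintenance dose × R = 52.7 × 3.303 ≈ 174 mg

174 mg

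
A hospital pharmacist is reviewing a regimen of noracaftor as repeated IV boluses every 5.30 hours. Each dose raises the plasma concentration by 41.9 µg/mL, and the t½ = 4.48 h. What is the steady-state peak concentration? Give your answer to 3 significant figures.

74.9 µg/mL

k = ln 2 / 4.48 = 0.1547 h⁻¹
Fraction remaining after one interval: e^(−kτ) = e^(−0.1547 × 5.30) = 0.4404
R = 1 / (1 − 0.4404) = 1.787
Css,max = 41.9 × 1.787 ≈ 74.9 µg/mL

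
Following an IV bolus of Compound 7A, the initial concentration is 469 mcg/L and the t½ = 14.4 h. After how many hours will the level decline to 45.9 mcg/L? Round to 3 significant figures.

k = ln 2 / 14.4 = 0.04814 h⁻¹
C(t) = C₀ e^(−kt)  ⇒  t = ln(C₀/C) / k
t = ln(469/45.9) / 0.04814 = 2.324 / 0.04814 ≈ 48.3 hours

48.3 hours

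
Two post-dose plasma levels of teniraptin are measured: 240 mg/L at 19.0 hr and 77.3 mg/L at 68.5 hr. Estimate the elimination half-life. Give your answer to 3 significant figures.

30.3 hours

k = ln(C₁/C₂) / (t₂ − t₁) = ln(240/77.3) / (68.5 − 19.0)
  = 1.133 / 49.50 = 0.02289 hr⁻¹
t½ = ln 2 / k = ln 2 / 0.02289 ≈ 30.3 hours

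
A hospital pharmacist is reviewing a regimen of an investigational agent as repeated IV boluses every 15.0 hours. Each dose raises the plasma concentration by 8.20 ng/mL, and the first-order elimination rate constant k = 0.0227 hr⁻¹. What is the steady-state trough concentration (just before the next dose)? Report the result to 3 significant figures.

20.2 ng/mL

Fraction remaining after one interval: e^(−kτ) = e^(−0.02270 × 15.0) = 0.7114
R = 1 / (1 − 0.7114) = 3.465
Css,max = 8.20 × 3.465 = 28.41 ng/mL
Css,min = Css,max × e^(−kτ) = 28.41 × 0.7114 ≈ 20.2 ng/mL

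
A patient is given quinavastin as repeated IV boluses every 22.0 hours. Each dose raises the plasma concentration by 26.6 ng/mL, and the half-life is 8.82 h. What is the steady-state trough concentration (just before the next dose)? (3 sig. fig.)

5.74 ng/mL

k = ln 2 / 8.82 = 0.07859 h⁻¹
Fraction remaining after one interval: e^(−kτ) = e^(−0.07859 × 22.0) = 0.1775
R = 1 / (1 − 0.1775) = 1.216
Css,max = 26.6 × 1.216 = 32.34 ng/mL
Css,min = Css,max × e^(−kτ) = 32.34 × 0.1775 ≈ 5.74 ng/mL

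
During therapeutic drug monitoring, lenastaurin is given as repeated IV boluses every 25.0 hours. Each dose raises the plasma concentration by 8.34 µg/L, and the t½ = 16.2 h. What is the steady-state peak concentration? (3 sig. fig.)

k = ln 2 / 16.2 = 0.04279 h⁻¹
Fraction remaining after one interval: e^(−kτ) = e^(−0.04279 × 25.0) = 0.3431
R = 1 / (1 − 0.3431) = 1.522
Css,max = 8.34 × 1.522 ≈ 12.7 µg/L

12.7 µg/L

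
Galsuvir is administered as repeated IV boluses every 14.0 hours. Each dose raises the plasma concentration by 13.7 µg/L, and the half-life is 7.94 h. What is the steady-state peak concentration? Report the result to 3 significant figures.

19.4 µg/L

k = ln 2 / 7.94 = 0.08730 h⁻¹
Fraction remaining after one interval: e^(−kτ) = e^(−0.08730 × 14.0) = 0.2946
R = 1 / (1 − 0.2946) = 1.418
Css,max = 13.7 × 1.418 ≈ 19.4 µg/L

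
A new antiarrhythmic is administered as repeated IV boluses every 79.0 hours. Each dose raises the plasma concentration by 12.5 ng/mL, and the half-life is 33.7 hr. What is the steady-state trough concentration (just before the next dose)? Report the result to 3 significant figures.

k = ln 2 / 33.7 = 0.02057 hr⁻¹
Fraction remaining after one interval: e^(−kτ) = e^(−0.02057 × 79.0) = 0.1969
R = 1 / (1 − 0.1969) = 1.245
Css,max = 12.5 × 1.245 = 15.57 ng/mL
Css,min = Css,max × e^(−kτ) = 15.57 × 0.1969 ≈ 3.07 ng/mL

3.07 ng/mL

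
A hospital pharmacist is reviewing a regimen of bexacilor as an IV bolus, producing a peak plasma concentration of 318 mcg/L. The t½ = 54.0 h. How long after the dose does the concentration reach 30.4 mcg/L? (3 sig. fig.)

k = ln 2 / 54.0 = 0.01284 h⁻¹
C(t) = C₀ e^(−kt)  ⇒  t = ln(C₀/C) / k
t = ln(318/30.4) / 0.01284 = 2.348 / 0.01284 ≈ 183 hours

183 hours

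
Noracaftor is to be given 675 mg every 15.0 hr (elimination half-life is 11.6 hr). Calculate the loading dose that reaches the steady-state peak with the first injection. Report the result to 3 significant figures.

k = ln 2 / 11.6 = 0.05975 hr⁻¹
Accumulation ratio R = 1 / (1 − e^(−kτ)) = 1 / (1 − e^(−0.05975×15.0)) = 1 / (1 − 0.4081) = 1.689
Loading dose = maintenance dose × R = 675 × 1.689 ≈ 1140 mg

1140 mg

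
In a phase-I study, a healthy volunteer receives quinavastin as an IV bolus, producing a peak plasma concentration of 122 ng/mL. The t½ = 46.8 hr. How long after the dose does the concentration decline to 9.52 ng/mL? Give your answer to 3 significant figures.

k = ln 2 / 46.8 = 0.01481 hr⁻¹
C(t) = C₀ e^(−kt)  ⇒  t = ln(C₀/C) / k
t = ln(122/9.52) / 0.01481 = 2.551 / 0.01481 ≈ 172 hours

172 hours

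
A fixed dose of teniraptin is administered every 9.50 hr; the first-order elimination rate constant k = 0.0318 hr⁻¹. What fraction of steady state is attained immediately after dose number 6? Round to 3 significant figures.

f_n = 1 − e^(−nkτ) = 1 − e^(−6 × 0.03180 × 9.50) = 1 − e^(−1.813) = 1 − 0.1632 ≈ 0.837

0.837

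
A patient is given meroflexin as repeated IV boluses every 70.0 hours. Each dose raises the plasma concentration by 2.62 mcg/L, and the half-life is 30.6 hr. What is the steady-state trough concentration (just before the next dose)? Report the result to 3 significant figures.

0.675 mcg/L

k = ln 2 / 30.6 = 0.02265 hr⁻¹
Fraction remaining after one interval: e^(−kτ) = e^(−0.02265 × 70.0) = 0.2048
R = 1 / (1 − 0.2048) = 1.258
Css,max = 2.62 × 1.258 = 3.295 mcg/L
Css,min = Css,max × e^(−kτ) = 3.295 × 0.2048 ≈ 0.675 mcg/L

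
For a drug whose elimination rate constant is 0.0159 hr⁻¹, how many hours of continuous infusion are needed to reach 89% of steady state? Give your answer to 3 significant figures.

139 hours

f = 1 − e^(−kt)  ⇒  t = −ln(1 − f) / k
t = −ln(1 − 0.89) / 0.01590 = 2.207 / 0.01590 ≈ 139 hours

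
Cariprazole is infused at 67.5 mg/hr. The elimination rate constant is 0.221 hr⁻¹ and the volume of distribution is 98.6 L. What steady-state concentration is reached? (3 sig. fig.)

3.10 µg/mL

CL = k · V = 0.221 × 98.6 = 21.79 L/hr
Css = rate / CL = 67.5 / 21.79 ≈ 3.10 µg/mL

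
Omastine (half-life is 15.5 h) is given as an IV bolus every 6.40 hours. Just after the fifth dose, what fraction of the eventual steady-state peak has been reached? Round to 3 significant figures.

k = ln 2 / 15.5 = 0.04472 h⁻¹
f_n = 1 − e^(−nkτ) = 1 − e^(−5 × 0.04472 × 6.40) = 1 − e^(−1.431) = 1 − 0.2391 ≈ 0.761

0.761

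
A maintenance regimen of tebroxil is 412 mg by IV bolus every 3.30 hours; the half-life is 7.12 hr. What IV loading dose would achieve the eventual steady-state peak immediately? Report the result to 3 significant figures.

1500 mg

k = ln 2 / 7.12 = 0.09735 hr⁻¹
Accumulation ratio R = 1 / (1 − e^(−kτ)) = 1 / (1 − e^(−0.09735×3.30)) = 1 / (1 − 0.7252) = 3.639
Loading dose = maintenance dose × R = 412 × 3.639 ≈ 1500 mg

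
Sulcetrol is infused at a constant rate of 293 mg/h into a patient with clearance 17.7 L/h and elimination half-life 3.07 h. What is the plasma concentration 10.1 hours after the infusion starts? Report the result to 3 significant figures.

14.9 µg/mL

Css = rate / CL = 293 / 17.7 = 16.55 µg/mL
k = ln 2 / 3.07 = 0.2258 h⁻¹
C(t) = Css (1 − e^(−kt)) = 16.55 × (1 − e^(−2.280)) = 16.55 × 0.8978 ≈ 14.9 µg/mL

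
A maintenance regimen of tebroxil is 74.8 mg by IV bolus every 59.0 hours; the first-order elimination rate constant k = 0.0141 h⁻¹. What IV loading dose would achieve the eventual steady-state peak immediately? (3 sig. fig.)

132 mg

Accumulation ratio R = 1 / (1 − e^(−kτ)) = 1 / (1 − e^(−0.01410×59.0)) = 1 / (1 − 0.4352) = 1.771
Loading dose = maintenance dose × R = 74.8 × 1.771 ≈ 132 mg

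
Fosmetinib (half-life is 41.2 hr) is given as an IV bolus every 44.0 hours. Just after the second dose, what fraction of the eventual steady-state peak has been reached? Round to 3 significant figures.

0.772

k = ln 2 / 41.2 = 0.01682 hr⁻¹
f_n = 1 − e^(−nkτ) = 1 − e^(−2 × 0.01682 × 44.0) = 1 − e^(−1.481) = 1 − 0.2275 ≈ 0.772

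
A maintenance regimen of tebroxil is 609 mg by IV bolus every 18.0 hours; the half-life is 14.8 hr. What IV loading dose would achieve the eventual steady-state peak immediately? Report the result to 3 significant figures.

k = ln 2 / 14.8 = 0.04683 hr⁻¹
Accumulation ratio R = 1 / (1 − e^(−kτ)) = 1 / (1 − e^(−0.04683×18.0)) = 1 / (1 − 0.4304) = 1.756
Loading dose = maintenance dose × R = 609 × 1.756 ≈ 1070 mg

1070 mg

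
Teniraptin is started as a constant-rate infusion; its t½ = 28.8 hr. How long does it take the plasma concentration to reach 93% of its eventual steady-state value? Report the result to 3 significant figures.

k = ln 2 / 28.8 = 0.02407 hr⁻¹
f = 1 − e^(−kt)  ⇒  t = −ln(1 − f) / k
t = −ln(1 − 0.93) / 0.02407 = 2.659 / 0.02407 ≈ 110 hours

110 hours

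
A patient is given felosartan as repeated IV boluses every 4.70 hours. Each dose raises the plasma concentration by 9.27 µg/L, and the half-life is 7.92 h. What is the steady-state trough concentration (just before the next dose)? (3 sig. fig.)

18.2 µg/L

k = ln 2 / 7.92 = 0.08752 h⁻¹
Fraction remaining after one interval: e^(−kτ) = e^(−0.08752 × 4.70) = 0.6628
R = 1 / (1 − 0.6628) = 2.965
Css,max = 9.27 × 2.965 = 27.49 µg/L
Css,min = Css,max × e^(−kτ) = 27.49 × 0.6628 ≈ 18.2 µg/L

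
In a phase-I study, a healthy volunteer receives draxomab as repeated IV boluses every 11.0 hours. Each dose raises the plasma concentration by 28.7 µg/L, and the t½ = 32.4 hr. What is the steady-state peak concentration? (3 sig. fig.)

k = ln 2 / 32.4 = 0.02139 hr⁻¹
Fraction remaining after one interval: e^(−kτ) = e^(−0.02139 × 11.0) = 0.7903
R = 1 / (1 − 0.7903) = 4.769
Css,max = 28.7 × 4.769 ≈ 137 µg/L

137 µg/L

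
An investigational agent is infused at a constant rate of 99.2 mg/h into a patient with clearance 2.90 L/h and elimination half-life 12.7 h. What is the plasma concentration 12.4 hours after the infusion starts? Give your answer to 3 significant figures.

Css = rate / CL = 99.2 / 2.90 = 34.21 µg/mL
k = ln 2 / 12.7 = 0.05458 h⁻¹
C(t) = Css (1 − e^(−kt)) = 34.21 × (1 − e^(−0.6768)) = 34.21 × 0.4917 ≈ 16.8 µg/mL

16.8 µg/mL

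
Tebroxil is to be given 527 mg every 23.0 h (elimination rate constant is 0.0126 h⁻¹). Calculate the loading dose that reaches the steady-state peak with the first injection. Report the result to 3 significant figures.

Accumulation ratio R = 1 / (1 − e^(−kτ)) = 1 / (1 − e^(−0.01260×23.0)) = 1 / (1 − 0.7484) = 3.975
Loading dose = maintenance dose × R = 527 × 3.975 ≈ 2090 mg

2090 mg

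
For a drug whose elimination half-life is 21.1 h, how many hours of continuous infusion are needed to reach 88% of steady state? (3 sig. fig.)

64.5 hours

k = ln 2 / 21.1 = 0.03285 h⁻¹
f = 1 − e^(−kt)  ⇒  t = −ln(1 − f) / k
t = −ln(1 − 0.88) / 0.03285 = 2.120 / 0.03285 ≈ 64.5 hours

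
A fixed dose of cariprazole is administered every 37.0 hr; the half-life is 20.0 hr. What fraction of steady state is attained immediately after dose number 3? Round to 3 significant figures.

k = ln 2 / 20.0 = 0.03466 hr⁻¹
f_n = 1 − e^(−nkτ) = 1 − e^(−3 × 0.03466 × 37.0) = 1 − e^(−3.847) = 1 − 0.02134 ≈ 0.979

0.979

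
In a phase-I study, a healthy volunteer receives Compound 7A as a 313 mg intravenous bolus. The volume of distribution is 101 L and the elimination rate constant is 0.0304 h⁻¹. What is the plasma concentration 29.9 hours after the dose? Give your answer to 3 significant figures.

C₀ = dose / V = 313 / 101 = 3.099 mg/L
C(t) = C₀ e^(−kt) = 3.099 × e^(−0.03040 × 29.9) = 3.099 × e^(−0.9090) = 3.099 × 0.4029 ≈ 1.25 mg/L

1.25 mg/L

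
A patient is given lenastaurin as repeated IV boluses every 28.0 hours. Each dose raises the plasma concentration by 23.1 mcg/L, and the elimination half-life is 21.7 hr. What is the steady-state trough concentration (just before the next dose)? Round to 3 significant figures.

k = ln 2 / 21.7 = 0.03194 hr⁻¹
Fraction remaining after one interval: e^(−kτ) = e^(−0.03194 × 28.0) = 0.4089
R = 1 / (1 − 0.4089) = 1.692
Css,max = 23.1 × 1.692 = 39.08 mcg/L
Css,min = Css,max × e^(−kτ) = 39.08 × 0.4089 ≈ 16.0 mcg/L

16.0 mcg/L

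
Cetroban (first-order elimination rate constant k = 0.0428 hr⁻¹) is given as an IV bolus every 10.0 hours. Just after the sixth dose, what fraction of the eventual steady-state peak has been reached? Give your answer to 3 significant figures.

0.923

f_n = 1 − e^(−nkτ) = 1 − e^(−6 × 0.04280 × 10.0) = 1 − e^(−2.568) = 1 − 0.07669 ≈ 0.923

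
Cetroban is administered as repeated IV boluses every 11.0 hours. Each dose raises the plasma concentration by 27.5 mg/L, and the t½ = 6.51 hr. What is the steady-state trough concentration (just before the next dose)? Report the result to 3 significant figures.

k = ln 2 / 6.51 = 0.1065 hr⁻¹
Fraction remaining after one interval: e^(−kτ) = e^(−0.1065 × 11.0) = 0.3100
R = 1 / (1 − 0.3100) = 1.449
Css,max = 27.5 × 1.449 = 39.85 mg/L
Css,min = Css,max × e^(−kτ) = 39.85 × 0.3100 ≈ 12.4 mg/L

12.4 mg/L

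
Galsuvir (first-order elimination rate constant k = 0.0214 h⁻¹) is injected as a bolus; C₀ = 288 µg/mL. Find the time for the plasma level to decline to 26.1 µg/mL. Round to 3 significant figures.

C(t) = C₀ e^(−kt)  ⇒  t = ln(C₀/C) / k
t = ln(288/26.1) / 0.02140 = 2.401 / 0.02140 ≈ 112 hours

112 hours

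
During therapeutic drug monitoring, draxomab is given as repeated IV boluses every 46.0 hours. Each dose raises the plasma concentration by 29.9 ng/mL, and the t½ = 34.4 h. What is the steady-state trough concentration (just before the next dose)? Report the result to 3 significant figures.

19.6 ng/mL

k = ln 2 / 34.4 = 0.02015 h⁻¹
Fraction remaining after one interval: e^(−kτ) = e^(−0.02015 × 46.0) = 0.3958
R = 1 / (1 − 0.3958) = 1.655
Css,max = 29.9 × 1.655 = 49.49 ng/mL
Css,min = Css,max × e^(−kτ) = 49.49 × 0.3958 ≈ 19.6 ng/mL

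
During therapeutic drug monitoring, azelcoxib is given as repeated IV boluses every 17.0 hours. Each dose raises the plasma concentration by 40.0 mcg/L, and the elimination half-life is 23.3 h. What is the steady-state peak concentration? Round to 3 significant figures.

101 mcg/L

k = ln 2 / 23.3 = 0.02975 h⁻¹
Fraction remaining after one interval: e^(−kτ) = e^(−0.02975 × 17.0) = 0.6031
R = 1 / (1 − 0.6031) = 2.519
Css,max = 40.0 × 2.519 ≈ 101 mcg/L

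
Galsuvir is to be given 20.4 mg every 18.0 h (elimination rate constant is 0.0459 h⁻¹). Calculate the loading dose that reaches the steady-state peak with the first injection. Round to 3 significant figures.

Accumulation ratio R = 1 / (1 − e^(−kτ)) = 1 / (1 − e^(−0.04590×18.0)) = 1 / (1 − 0.4377) = 1.778
Loading dose = maintenance dose × R = 20.4 × 1.778 ≈ 36.3 mg

36.3 mg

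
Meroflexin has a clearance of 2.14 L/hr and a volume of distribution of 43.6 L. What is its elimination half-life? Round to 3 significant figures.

k = CL / V = 2.14 / 43.6 = 0.04908 hr⁻¹
t½ = ln 2 / k = ln 2 / 0.04908 ≈ 14.1 hours

14.1 hours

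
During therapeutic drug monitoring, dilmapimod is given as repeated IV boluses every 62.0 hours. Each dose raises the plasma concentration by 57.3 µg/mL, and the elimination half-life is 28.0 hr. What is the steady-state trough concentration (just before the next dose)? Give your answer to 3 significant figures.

15.7 µg/mL

k = ln 2 / 28.0 = 0.02476 hr⁻¹
Fraction remaining after one interval: e^(−kτ) = e^(−0.02476 × 62.0) = 0.2155
R = 1 / (1 − 0.2155) = 1.275
Css,max = 57.3 × 1.275 = 73.04 µg/mL
Css,min = Css,max × e^(−kτ) = 73.04 × 0.2155 ≈ 15.7 µg/mL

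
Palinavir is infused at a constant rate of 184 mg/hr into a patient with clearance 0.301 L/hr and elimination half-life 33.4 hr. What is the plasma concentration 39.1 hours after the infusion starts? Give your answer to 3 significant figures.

Css = rate / CL = 184 / 0.301 = 611.3 mg/L
k = ln 2 / 33.4 = 0.02075 hr⁻¹
C(t) = Css (1 − e^(−kt)) = 611.3 × (1 − e^(−0.8114)) = 611.3 × 0.5558 ≈ 340 mg/L

340 mg/L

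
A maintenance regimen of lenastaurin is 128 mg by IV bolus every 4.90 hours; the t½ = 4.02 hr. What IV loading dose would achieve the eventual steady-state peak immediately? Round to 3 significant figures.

224 mg

k = ln 2 / 4.02 = 0.1724 hr⁻¹
Accumulation ratio R = 1 / (1 − e^(−kτ)) = 1 / (1 − e^(−0.1724×4.90)) = 1 / (1 − 0.4296) = 1.753
Loading dose = maintenance dose × R = 128 × 1.753 ≈ 224 mg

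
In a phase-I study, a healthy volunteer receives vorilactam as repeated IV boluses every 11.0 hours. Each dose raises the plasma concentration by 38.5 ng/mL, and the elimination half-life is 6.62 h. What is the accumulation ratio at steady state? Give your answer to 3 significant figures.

1.46

k = ln 2 / 6.62 = 0.1047 h⁻¹
Fraction remaining after one interval: e^(−kτ) = e^(−0.1047 × 11.0) = 0.3161
R = 1 / (1 − 0.3161) = 1 / 0.6839 ≈ 1.46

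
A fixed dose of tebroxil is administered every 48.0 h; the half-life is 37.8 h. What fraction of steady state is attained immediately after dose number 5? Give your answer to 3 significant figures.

k = ln 2 / 37.8 = 0.01834 h⁻¹
f_n = 1 − e^(−nkτ) = 1 − e^(−5 × 0.01834 × 48.0) = 1 − e^(−4.401) = 1 − 0.01227 ≈ 0.988

0.988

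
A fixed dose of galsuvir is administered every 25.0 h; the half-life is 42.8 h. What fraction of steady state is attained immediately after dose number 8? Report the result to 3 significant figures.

k = ln 2 / 42.8 = 0.01620 h⁻¹
f_n = 1 − e^(−nkτ) = 1 − e^(−8 × 0.01620 × 25.0) = 1 − e^(−3.239) = 1 − 0.03920 ≈ 0.961

0.961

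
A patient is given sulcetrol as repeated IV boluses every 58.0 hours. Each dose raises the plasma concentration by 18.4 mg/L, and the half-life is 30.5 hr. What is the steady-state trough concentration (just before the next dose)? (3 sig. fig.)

6.72 mg/L

k = ln 2 / 30.5 = 0.02273 hr⁻¹
Fraction remaining after one interval: e^(−kτ) = e^(−0.02273 × 58.0) = 0.2676
R = 1 / (1 − 0.2676) = 1.365
Css,max = 18.4 × 1.365 = 25.12 mg/L
Css,min = Css,max × e^(−kτ) = 25.12 × 0.2676 ≈ 6.72 mg/L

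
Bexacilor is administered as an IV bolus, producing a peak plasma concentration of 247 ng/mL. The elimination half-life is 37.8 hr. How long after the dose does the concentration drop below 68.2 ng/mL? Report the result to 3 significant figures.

70.2 hours

k = ln 2 / 37.8 = 0.01834 hr⁻¹
C(t) = C₀ e^(−kt)  ⇒  t = ln(C₀/C) / k
t = ln(247/68.2) / 0.01834 = 1.287 / 0.01834 ≈ 70.2 hours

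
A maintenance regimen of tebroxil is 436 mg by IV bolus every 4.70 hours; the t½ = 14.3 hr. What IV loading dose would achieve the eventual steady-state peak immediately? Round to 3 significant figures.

2140 mg

k = ln 2 / 14.3 = 0.04847 hr⁻¹
Accumulation ratio R = 1 / (1 − e^(−kτ)) = 1 / (1 − e^(−0.04847×4.70)) = 1 / (1 − 0.7963) = 4.908
Loading dose = maintenance dose × R = 436 × 4.908 ≈ 2140 mg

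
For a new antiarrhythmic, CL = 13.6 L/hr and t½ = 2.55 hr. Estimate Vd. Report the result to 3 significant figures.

k = ln 2 / t½ = ln 2 / 2.55 = 0.2718 hr⁻¹
V = CL / k = 13.6 / 0.2718 ≈ 50.0 L

50.0 L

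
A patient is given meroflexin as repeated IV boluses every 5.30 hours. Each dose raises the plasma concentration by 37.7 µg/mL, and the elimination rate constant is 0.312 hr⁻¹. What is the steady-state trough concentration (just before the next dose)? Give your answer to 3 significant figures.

Fraction remaining after one interval: e^(−kτ) = e^(−0.3120 × 5.30) = 0.1914
R = 1 / (1 − 0.1914) = 1.237
Css,max = 37.7 × 1.237 = 46.62 µg/mL
Css,min = Css,max × e^(−kτ) = 46.62 × 0.1914 ≈ 8.92 µg/mL

8.92 µg/mL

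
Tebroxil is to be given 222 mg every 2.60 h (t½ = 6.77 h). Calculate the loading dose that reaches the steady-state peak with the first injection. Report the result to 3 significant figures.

k = ln 2 / 6.77 = 0.1024 h⁻¹
Accumulation ratio R = 1 / (1 − e^(−kτ)) = 1 / (1 − e^(−0.1024×2.60)) = 1 / (1 − 0.7663) = 4.279
Loading dose = maintenance dose × R = 222 × 4.279 ≈ 950 mg

950 mg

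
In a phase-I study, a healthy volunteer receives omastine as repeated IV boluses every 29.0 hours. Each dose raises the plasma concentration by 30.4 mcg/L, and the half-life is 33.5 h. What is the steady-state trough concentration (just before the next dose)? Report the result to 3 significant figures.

k = ln 2 / 33.5 = 0.02069 h⁻¹
Fraction remaining after one interval: e^(−kτ) = e^(−0.02069 × 29.0) = 0.5488
R = 1 / (1 − 0.5488) = 2.216
Css,max = 30.4 × 2.216 = 67.37 mcg/L
Css,min = Css,max × e^(−kτ) = 67.37 × 0.5488 ≈ 37.0 mcg/L

37.0 mcg/L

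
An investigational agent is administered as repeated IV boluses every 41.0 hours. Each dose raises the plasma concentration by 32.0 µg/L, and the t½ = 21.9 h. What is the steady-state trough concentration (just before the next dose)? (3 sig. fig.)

12.0 µg/L

k = ln 2 / 21.9 = 0.03165 h⁻¹
Fraction remaining after one interval: e^(−kτ) = e^(−0.03165 × 41.0) = 0.2732
R = 1 / (1 − 0.2732) = 1.376
Css,max = 32.0 × 1.376 = 44.03 µg/L
Css,min = Css,max × e^(−kτ) = 44.03 × 0.2732 ≈ 12.0 µg/L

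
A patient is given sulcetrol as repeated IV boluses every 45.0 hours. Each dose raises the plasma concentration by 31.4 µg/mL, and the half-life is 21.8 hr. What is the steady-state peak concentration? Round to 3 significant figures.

41.3 µg/mL

k = ln 2 / 21.8 = 0.03180 hr⁻¹
Fraction remaining after one interval: e^(−kτ) = e^(−0.03180 × 45.0) = 0.2391
R = 1 / (1 − 0.2391) = 1.314
Css,max = 31.4 × 1.314 ≈ 41.3 µg/mL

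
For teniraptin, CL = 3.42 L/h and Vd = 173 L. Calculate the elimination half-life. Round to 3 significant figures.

35.1 hours

k = CL / V = 3.42 / 173 = 0.01977 h⁻¹
t½ = ln 2 / k = ln 2 / 0.01977 ≈ 35.1 hours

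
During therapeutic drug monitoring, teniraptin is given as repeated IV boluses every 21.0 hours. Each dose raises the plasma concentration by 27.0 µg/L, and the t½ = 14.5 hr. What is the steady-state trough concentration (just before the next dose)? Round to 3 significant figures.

15.6 µg/L

k = ln 2 / 14.5 = 0.04780 hr⁻¹
Fraction remaining after one interval: e^(−kτ) = e^(−0.04780 × 21.0) = 0.3665
R = 1 / (1 − 0.3665) = 1.578
Css,max = 27.0 × 1.578 = 42.62 µg/L
Css,min = Css,max × e^(−kτ) = 42.62 × 0.3665 ≈ 15.6 µg/L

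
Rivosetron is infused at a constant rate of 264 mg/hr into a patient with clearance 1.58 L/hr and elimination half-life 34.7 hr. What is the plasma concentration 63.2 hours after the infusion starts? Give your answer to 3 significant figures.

120 mg/L

Css = rate / CL = 264 / 1.58 = 167.1 mg/L
k = ln 2 / 34.7 = 0.01998 hr⁻¹
C(t) = Css (1 − e^(−kt)) = 167.1 × (1 − e^(−1.262)) = 167.1 × 0.7170 ≈ 120 mg/L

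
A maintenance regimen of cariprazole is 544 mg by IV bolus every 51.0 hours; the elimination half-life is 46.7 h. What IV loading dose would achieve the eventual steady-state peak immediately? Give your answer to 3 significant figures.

1020 mg

k = ln 2 / 46.7 = 0.01484 h⁻¹
Accumulation ratio R = 1 / (1 − e^(−kτ)) = 1 / (1 − e^(−0.01484×51.0)) = 1 / (1 − 0.4691) = 1.884
Loading dose = maintenance dose × R = 544 × 1.884 ≈ 1020 mg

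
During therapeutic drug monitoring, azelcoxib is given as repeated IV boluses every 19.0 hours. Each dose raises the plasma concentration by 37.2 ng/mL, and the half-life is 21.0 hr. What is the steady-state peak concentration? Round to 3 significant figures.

k = ln 2 / 21.0 = 0.03301 hr⁻¹
Fraction remaining after one interval: e^(−kτ) = e^(−0.03301 × 19.0) = 0.5341
R = 1 / (1 − 0.5341) = 2.146
Css,max = 37.2 × 2.146 ≈ 79.8 ng/mL

79.8 ng/mL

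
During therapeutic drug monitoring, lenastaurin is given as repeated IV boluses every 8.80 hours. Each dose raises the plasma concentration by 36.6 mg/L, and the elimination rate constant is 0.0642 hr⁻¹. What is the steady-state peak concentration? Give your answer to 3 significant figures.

84.8 mg/L

Fraction remaining after one interval: e^(−kτ) = e^(−0.06420 × 8.80) = 0.5684
R = 1 / (1 − 0.5684) = 2.317
Css,max = 36.6 × 2.317 ≈ 84.8 mg/L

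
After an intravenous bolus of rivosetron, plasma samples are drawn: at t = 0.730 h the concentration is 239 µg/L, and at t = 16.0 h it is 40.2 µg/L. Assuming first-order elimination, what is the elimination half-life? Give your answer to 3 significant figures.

k = ln(C₁/C₂) / (t₂ − t₁) = ln(239/40.2) / (16.0 − 0.730)
  = 1.783 / 15.27 = 0.1167 h⁻¹
t½ = ln 2 / k = ln 2 / 0.1167 ≈ 5.94 hours

5.94 hours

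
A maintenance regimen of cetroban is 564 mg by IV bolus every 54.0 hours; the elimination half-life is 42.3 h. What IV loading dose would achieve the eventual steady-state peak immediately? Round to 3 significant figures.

k = ln 2 / 42.3 = 0.01639 h⁻¹
Accumulation ratio R = 1 / (1 − e^(−kτ)) = 1 / (1 − e^(−0.01639×54.0)) = 1 / (1 − 0.4128) = 1.703
Loading dose = maintenance dose × R = 564 × 1.703 ≈ 960 mg

960 mg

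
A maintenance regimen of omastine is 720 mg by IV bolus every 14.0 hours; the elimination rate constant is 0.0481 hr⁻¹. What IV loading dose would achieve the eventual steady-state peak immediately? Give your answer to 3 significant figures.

Accumulation ratio R = 1 / (1 − e^(−kτ)) = 1 / (1 − e^(−0.04810×14.0)) = 1 / (1 − 0.5100) = 2.041
Loading dose = maintenance dose × R = 720 × 2.041 ≈ 1470 mg

1470 mg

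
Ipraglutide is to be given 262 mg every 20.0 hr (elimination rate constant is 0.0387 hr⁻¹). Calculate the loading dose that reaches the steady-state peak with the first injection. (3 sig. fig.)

Accumulation ratio R = 1 / (1 − e^(−kτ)) = 1 / (1 − e^(−0.03870×20.0)) = 1 / (1 − 0.4612) = 1.856
Loading dose = maintenance dose × R = 262 × 1.856 ≈ 486 mg

486 mg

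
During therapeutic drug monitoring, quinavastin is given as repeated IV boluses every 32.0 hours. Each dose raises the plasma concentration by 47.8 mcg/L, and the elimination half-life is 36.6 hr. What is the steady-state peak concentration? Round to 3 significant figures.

k = ln 2 / 36.6 = 0.01894 hr⁻¹
Fraction remaining after one interval: e^(−kτ) = e^(−0.01894 × 32.0) = 0.5455
R = 1 / (1 − 0.5455) = 2.200
Css,max = 47.8 × 2.200 ≈ 105 mcg/L

105 mcg/L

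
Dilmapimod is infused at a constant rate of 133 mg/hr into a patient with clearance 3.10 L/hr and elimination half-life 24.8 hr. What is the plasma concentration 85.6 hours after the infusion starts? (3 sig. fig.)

Css = rate / CL = 133 / 3.10 = 42.90 mg/L
k = ln 2 / 24.8 = 0.02795 hr⁻¹
C(t) = Css (1 − e^(−kt)) = 42.90 × (1 − e^(−2.392)) = 42.90 × 0.9086 ≈ 39.0 mg/L

39.0 mg/L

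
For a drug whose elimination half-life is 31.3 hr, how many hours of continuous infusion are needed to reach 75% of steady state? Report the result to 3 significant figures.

k = ln 2 / 31.3 = 0.02215 hr⁻¹
f = 1 − e^(−kt)  ⇒  t = −ln(1 − f) / k
t = −ln(1 − 0.75) / 0.02215 = 1.386 / 0.02215 ≈ 62.6 hours

62.6 hours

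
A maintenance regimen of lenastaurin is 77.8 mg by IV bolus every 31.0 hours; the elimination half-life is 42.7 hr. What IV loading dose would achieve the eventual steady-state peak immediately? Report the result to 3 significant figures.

k = ln 2 / 42.7 = 0.01623 hr⁻¹
Accumulation ratio R = 1 / (1 − e^(−kτ)) = 1 / (1 − e^(−0.01623×31.0)) = 1 / (1 − 0.6046) = 2.529
Loading dose = maintenance dose × R = 77.8 × 2.529 ≈ 197 mg

197 mg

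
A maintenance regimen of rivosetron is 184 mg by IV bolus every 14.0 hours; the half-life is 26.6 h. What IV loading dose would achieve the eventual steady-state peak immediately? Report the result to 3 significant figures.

602 mg

k = ln 2 / 26.6 = 0.02606 h⁻¹
Accumulation ratio R = 1 / (1 − e^(−kτ)) = 1 / (1 − e^(−0.02606×14.0)) = 1 / (1 − 0.6943) = 3.271
Loading dose = maintenance dose × R = 184 × 3.271 ≈ 602 mg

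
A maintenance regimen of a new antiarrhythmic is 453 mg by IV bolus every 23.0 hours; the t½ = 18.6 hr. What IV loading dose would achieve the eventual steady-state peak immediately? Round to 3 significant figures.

k = ln 2 / 18.6 = 0.03727 hr⁻¹
Accumulation ratio R = 1 / (1 − e^(−kτ)) = 1 / (1 − e^(−0.03727×23.0)) = 1 / (1 − 0.4244) = 1.737
Loading dose = maintenance dose × R = 453 × 1.737 ≈ 787 mg

787 mg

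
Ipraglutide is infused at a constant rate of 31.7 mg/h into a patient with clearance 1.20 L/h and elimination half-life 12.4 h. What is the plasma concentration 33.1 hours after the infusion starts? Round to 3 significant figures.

22.3 µg/mL

Css = rate / CL = 31.7 / 1.20 = 26.42 µg/mL
k = ln 2 / 12.4 = 0.05590 h⁻¹
C(t) = Css (1 − e^(−kt)) = 26.42 × (1 − e^(−1.850)) = 26.42 × 0.8428 ≈ 22.3 µg/mL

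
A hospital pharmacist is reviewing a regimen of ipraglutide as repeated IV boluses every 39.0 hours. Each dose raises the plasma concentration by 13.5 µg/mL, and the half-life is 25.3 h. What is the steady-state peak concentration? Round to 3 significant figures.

k = ln 2 / 25.3 = 0.02740 h⁻¹
Fraction remaining after one interval: e^(−kτ) = e^(−0.02740 × 39.0) = 0.3435
R = 1 / (1 − 0.3435) = 1.523
Css,max = 13.5 × 1.523 ≈ 20.6 µg/mL

20.6 µg/mL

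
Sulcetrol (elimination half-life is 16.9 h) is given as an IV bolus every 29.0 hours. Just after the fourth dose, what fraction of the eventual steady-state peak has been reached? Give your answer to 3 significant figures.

0.991

k = ln 2 / 16.9 = 0.04101 h⁻¹
f_n = 1 − e^(−nkτ) = 1 − e^(−4 × 0.04101 × 29.0) = 1 − e^(−4.758) = 1 − 0.008585 ≈ 0.991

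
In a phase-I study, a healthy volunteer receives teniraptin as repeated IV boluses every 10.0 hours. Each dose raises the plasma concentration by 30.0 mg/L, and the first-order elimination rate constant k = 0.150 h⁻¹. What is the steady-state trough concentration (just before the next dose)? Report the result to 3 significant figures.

8.62 mg/L

Fraction remaining after one interval: e^(−kτ) = e^(−0.1500 × 10.0) = 0.2231
R = 1 / (1 − 0.2231) = 1.287
Css,max = 30.0 × 1.287 = 38.62 mg/L
Css,min = Css,max × e^(−kτ) = 38.62 × 0.2231 ≈ 8.62 mg/L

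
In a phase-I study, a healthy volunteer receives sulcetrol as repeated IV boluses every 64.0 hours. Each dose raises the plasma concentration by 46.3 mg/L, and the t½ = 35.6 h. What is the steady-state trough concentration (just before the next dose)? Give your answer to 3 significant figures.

18.7 mg/L

k = ln 2 / 35.6 = 0.01947 h⁻¹
Fraction remaining after one interval: e^(−kτ) = e^(−0.01947 × 64.0) = 0.2876
R = 1 / (1 − 0.2876) = 1.404
Css,max = 46.3 × 1.404 = 64.99 mg/L
Css,min = Css,max × e^(−kτ) = 64.99 × 0.2876 ≈ 18.7 mg/L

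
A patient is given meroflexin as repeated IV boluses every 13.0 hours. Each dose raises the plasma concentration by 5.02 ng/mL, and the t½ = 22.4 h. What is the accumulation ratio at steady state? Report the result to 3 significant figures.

k = ln 2 / 22.4 = 0.03094 h⁻¹
Fraction remaining after one interval: e^(−kτ) = e^(−0.03094 × 13.0) = 0.6688
R = 1 / (1 − 0.6688) = 1 / 0.3312 ≈ 3.02

3.02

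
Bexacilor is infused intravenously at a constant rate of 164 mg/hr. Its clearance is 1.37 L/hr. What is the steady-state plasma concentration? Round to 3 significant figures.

Css = infusion rate / CL = 164 / 1.37 ≈ 120 mg/L

120 mg/L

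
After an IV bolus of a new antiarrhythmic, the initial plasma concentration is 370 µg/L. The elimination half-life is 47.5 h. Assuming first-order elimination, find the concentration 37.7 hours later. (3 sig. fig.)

213 µg/L

k = ln 2 / 47.5 = 0.01459 h⁻¹
C(t) = C₀ e^(−kt) = 370 × e^(−0.01459 × 37.7) = 370 × e^(−0.5501) = 370 × 0.5769 ≈ 213 µg/L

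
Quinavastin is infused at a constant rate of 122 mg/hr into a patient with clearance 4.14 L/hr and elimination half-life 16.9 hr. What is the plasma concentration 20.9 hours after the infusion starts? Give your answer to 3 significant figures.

Css = rate / CL = 122 / 4.14 = 29.47 µg/mL
k = ln 2 / 16.9 = 0.04101 hr⁻¹
C(t) = Css (1 − e^(−kt)) = 29.47 × (1 − e^(−0.8572)) = 29.47 × 0.5757 ≈ 17.0 µg/mL

17.0 µg/mL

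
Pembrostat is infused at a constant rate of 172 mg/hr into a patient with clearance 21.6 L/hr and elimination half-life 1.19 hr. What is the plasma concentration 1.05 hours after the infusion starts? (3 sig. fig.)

Css = rate / CL = 172 / 21.6 = 7.963 mg/L
k = ln 2 / 1.19 = 0.5825 hr⁻¹
C(t) = Css (1 − e^(−kt)) = 7.963 × (1 − e^(−0.6116)) = 7.963 × 0.4575 ≈ 3.64 mg/L

3.64 mg/L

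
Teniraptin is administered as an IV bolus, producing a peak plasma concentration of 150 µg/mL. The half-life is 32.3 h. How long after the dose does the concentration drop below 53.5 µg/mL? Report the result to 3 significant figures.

k = ln 2 / 32.3 = 0.02146 h⁻¹
C(t) = C₀ e^(−kt)  ⇒  t = ln(C₀/C) / k
t = ln(150/53.5) / 0.02146 = 1.031 / 0.02146 ≈ 48.0 hours

48.0 hours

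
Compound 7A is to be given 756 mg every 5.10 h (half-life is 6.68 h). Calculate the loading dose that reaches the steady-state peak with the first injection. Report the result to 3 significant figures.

1840 mg

k = ln 2 / 6.68 = 0.1038 h⁻¹
Accumulation ratio R = 1 / (1 − e^(−kτ)) = 1 / (1 − e^(−0.1038×5.10)) = 1 / (1 − 0.5891) = 2.434
Loading dose = maintenance dose × R = 756 × 2.434 ≈ 1840 mg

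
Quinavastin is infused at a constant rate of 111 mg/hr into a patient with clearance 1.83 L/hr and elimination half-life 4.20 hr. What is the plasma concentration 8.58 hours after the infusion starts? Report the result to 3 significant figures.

Css = rate / CL = 111 / 1.83 = 60.66 µg/mL
k = ln 2 / 4.20 = 0.1650 hr⁻¹
C(t) = Css (1 − e^(−kt)) = 60.66 × (1 − e^(−1.416)) = 60.66 × 0.7573 ≈ 45.9 µg/mL

45.9 µg/mL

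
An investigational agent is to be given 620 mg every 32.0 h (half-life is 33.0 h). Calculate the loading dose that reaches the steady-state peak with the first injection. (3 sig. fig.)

1270 mg

k = ln 2 / 33.0 = 0.02100 h⁻¹
Accumulation ratio R = 1 / (1 − e^(−kτ)) = 1 / (1 − e^(−0.02100×32.0)) = 1 / (1 − 0.5106) = 2.043
Loading dose = maintenance dose × R = 620 × 2.043 ≈ 1270 mg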